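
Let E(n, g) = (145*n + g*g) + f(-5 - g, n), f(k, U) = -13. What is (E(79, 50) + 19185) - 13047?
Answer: 20080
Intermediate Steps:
E(n, g) = -13 + g**2 + 145*n (E(n, g) = (145*n + g*g) - 13 = (145*n + g**2) - 13 = (g**2 + 145*n) - 13 = -13 + g**2 + 145*n)
(E(79, 50) + 19185) - 13047 = ((-13 + 50**2 + 145*79) + 19185) - 13047 = ((-13 + 2500 + 11455) + 19185) - 13047 = (13942 + 19185) - 13047 = 33127 - 13047 = 20080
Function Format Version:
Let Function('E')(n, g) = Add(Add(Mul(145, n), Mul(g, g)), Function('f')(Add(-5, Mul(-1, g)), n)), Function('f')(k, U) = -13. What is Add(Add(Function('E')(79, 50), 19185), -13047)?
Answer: 20080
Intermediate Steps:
Function('E')(n, g) = Add(-13, Pow(g, 2), Mul(145, n)) (Function('E')(n, g) = Add(Add(Mul(145, n), Mul(g, g)), -13) = Add(Add(Mul(145, n), Pow(g, 2)), -13) = Add(Add(Pow(g, 2), Mul(145, n)), -13) = Add(-13, Pow(g, 2), Mul(145, n)))
Add(Add(Function('E')(79, 50), 19185), -13047) = Add(Add(Add(-13, Pow(50, 2), Mul(145, 79)), 19185), -13047) = Add(Add(Add(-13, 2500, 11455), 19185), -13047) = Add(Add(13942, 19185), -13047) = Add(33127, -13047) = 20080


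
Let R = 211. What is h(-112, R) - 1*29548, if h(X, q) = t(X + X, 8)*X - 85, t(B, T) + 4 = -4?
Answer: -28737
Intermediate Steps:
t(B, T) = -8 (t(B, T) = -4 - 4 = -8)
h(X, q) = -85 - 8*X (h(X, q) = -8*X - 85 = -85 - 8*X)
h(-112, R) - 1*29548 = (-85 - 8*(-112)) - 1*29548 = (-85 + 896) - 29548 = 811 - 29548 = -28737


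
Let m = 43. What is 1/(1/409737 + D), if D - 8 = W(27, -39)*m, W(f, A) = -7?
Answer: -409737/120052940 ≈ -0.0034130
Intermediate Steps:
D = -293 (D = 8 - 7*43 = 8 - 301 = -293)
1/(1/409737 + D) = 1/(1/409737 - 293) = 1/(-120052940/409737) = -409737/120052940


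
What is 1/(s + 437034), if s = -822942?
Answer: -1/385908 ≈ -2.5913e-6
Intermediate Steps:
1/(s + 437034) = 1/(-822942 + 437034) = 1/(-385908) = -1/385908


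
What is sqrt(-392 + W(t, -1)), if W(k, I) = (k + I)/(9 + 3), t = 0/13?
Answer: I*sqrt(14115)/6 ≈ 19.801*I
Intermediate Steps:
t = 0 (t = 0*(1/13) = 0)
W(k, I) = I/12 + k/12 (W(k, I) = (I + k)/12 = (I + k)*(1/12) = I/12 + k/12)
sqrt(-392 + W(t, -1)) = sqrt(-392 + ((1/12)*(-1) + (1/12)*0)) = sqrt(-392 + (-1/12 + 0)) = sqrt(-392 - 1/12) = sqrt(-4705/12) = I*sqrt(14115)/6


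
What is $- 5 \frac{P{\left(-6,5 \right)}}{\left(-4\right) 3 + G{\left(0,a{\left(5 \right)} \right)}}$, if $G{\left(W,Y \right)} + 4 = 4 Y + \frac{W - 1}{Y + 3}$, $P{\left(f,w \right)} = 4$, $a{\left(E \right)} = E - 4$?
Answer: $\frac{80}{49} \approx 1.6327$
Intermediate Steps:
$a{\left(E \right)} = -4 + E$
$G{\left(W,Y \right)} = -4 + 4 Y + \frac{-1 + W}{3 + Y}$ ($G{\left(W,Y \right)} = -4 + \left(4 Y + \frac{W - 1}{Y + 3}\right) = -4 + \left(4 Y + \frac{-1 + W}{3 + Y}\right) = -4 + 4 Y + \frac{-1 + W}{3 + Y}$)
$- 5 \frac{P{\left(-6,5 \right)}}{\left(-4\right) 3 + G{\left(0,a{\left(5 \right)} \right)}} = - 5 \frac{4}{\left(-4\right) 3 + \frac{-13 + 0 + 4 \left(-4 + 5\right)^{2} + 8 \left(-4 + 5\right)}{3 + \left(-4 + 5\right)}} = - 5 \frac{4}{-12 + \frac{-13 + 0 + 4 \cdot 1^{2} + 8 \cdot 1}{3 + 1}} = - 5 \frac{4}{-12 + \frac{-13 + 0 + 4 \cdot 1 + 8}{4}} = - 5 \frac{4}{-12 + \frac{-13 + 0 + 4 + 8}{4}} = - 5 \frac{4}{-12 + \frac{1}{4} \left(-1\right)} = - 5 \frac{4}{-12 - \frac{1}{4}} = - 5 \frac{4}{- \frac{49}{4}} = - 5 \cdot 4 \left(- \frac{4}{49}\right) = \left(-5\right) \left(- \frac{16}{49}\right) = \frac{80}{49}$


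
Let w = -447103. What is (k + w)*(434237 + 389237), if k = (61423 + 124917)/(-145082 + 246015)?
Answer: -5308732275179538/14419 ≈ -3.6818e+11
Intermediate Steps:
k = 26620/14419 (k = 186340/100933 = 186340*(1/100933) = 26620/14419 ≈ 1.8462)
(k + w)*(434237 + 389237) = (26620/14419 - 447103)*(434237 + 389237) = -6446751537/14419*823474 = -5308732275179538/14419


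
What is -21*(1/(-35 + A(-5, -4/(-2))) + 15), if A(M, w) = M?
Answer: -12579/40 ≈ -314.48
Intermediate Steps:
-21*(1/(-35 + A(-5, -4/(-2))) + 15) = -21*(1/(-35 - 5) + 15) = -21*(1/(-40) + 15) = -21*(-1/40 + 15) = -21*599/40 = -12579/40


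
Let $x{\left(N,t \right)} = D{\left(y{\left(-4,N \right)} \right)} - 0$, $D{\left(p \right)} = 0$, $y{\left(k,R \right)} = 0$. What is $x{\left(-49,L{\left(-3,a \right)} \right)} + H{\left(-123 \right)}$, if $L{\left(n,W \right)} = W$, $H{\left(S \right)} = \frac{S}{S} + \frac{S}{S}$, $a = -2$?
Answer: $2$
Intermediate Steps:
$H{\left(S \right)} = 2$ ($H{\left(S \right)} = 1 + 1 = 2$)
$x{\left(N,t \right)} = 0$ ($x{\left(N,t \right)} = 0 - 0 = 0 + 0 = 0$)
$x{\left(-49,L{\left(-3,a \right)} \right)} + H{\left(-123 \right)} = 0 + 2 = 2$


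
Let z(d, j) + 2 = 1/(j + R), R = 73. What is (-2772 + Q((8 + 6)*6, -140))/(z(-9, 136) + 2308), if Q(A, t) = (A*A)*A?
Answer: 123295788/481955 ≈ 255.82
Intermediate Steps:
z(d, j) = -2 + 1/(73 + j) (z(d, j) = -2 + 1/(j + 73) = -2 + 1/(73 + j))
Q(A, t) = A³ (Q(A, t) = A²*A = A³)
(-2772 + Q((8 + 6)*6, -140))/(z(-9, 136) + 2308) = (-2772 + ((8 + 6)*6)³)/((-145 - 2*136)/(73 + 136) + 2308) = (-2772 + (14*6)³)/((-145 - 272)/209 + 2308) = (-2772 + 84³)/((1/209)*(-417) + 2308) = (-2772 + 592704)/(-417/209 + 2308) = 589932/(481955/209) = 589932*(209/481955) = 123295788/481955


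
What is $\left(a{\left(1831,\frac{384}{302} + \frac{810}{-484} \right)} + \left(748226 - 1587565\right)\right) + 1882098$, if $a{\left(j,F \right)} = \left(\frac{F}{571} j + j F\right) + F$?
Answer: $\frac{21742274401865}{20865482} \approx 1.042 \cdot 10^{6}$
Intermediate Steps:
$a{\left(j,F \right)} = F + \frac{572 F j}{571}$ ($a{\left(j,F \right)} = \left(F \frac{1}{571} j + F j\right) + F = \left(\frac{F}{571} j + F j\right) + F = \left(\frac{F j}{571} + F j\right) + F = \frac{572 F j}{571} + F = F + \frac{572 F j}{571}$)
$\left(a{\left(1831,\frac{384}{302} + \frac{810}{-484} \right)} + \left(748226 - 1587565\right)\right) + 1882098 = \left(\frac{\left(\frac{384}{302} + \frac{810}{-484}\right) \left(571 + 572 \cdot 1831\right)}{571} + \left(748226 - 1587565\right)\right) + 1882098 = \left(\frac{\left(384 \cdot \frac{1}{302} + 810 \left(- \frac{1}{484}\right)\right) \left(571 + 1047332\right)}{571} - 839339\right) + 1882098 = \left(\frac{1}{571} \left(\frac{192}{151} - \frac{405}{242}\right) 1047903 - 839339\right) + 1882098 = \left(\frac{1}{571} \left(- \frac{14691}{36542}\right) 1047903 - 839339\right) + 1882098 = \left(- \frac{15394742973}{20865482} - 839339\right) + 1882098 = - \frac{17528607539371}{20865482} + 1882098 = \frac{21742274401865}{20865482}$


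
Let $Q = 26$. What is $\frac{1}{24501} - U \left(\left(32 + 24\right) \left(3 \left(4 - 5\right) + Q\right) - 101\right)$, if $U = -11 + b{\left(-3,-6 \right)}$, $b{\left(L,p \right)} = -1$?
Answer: $\frac{348992245}{24501} \approx 14244.0$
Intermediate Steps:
$U = -12$ ($U = -11 - 1 = -12$)
$\frac{1}{24501} - U \left(\left(32 + 24\right) \left(3 \left(4 - 5\right) + Q\right) - 101\right) = \frac{1}{24501} - - 12 \left(\left(32 + 24\right) \left(3 \left(4 - 5\right) + 26\right) - 101\right) = \frac{1}{24501} - - 12 \left(56 \left(3 \left(-1\right) + 26\right) - 101\right) = \frac{1}{24501} - - 12 \left(56 \left(-3 + 26\right) - 101\right) = \frac{1}{24501} - - 12 \left(56 \cdot 23 - 101\right) = \frac{1}{24501} - - 12 \left(1288 - 101\right) = \frac{1}{24501} - \left(-12\right) 1187 = \frac{1}{24501} - -14244 = \frac{1}{24501} + 14244 = \frac{348992245}{24501}$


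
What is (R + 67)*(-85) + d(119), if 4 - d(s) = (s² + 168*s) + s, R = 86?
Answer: -47273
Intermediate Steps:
d(s) = 4 - s² - 169*s (d(s) = 4 - ((s² + 168*s) + s) = 4 - (s² + 169*s) = 4 + (-s² - 169*s) = 4 - s² - 169*s)
(R + 67)*(-85) + d(119) = (86 + 67)*(-85) + (4 - 1*119² - 169*119) = 153*(-85) + (4 - 1*14161 - 20111) = -13005 + (4 - 14161 - 20111) = -13005 - 34268 = -47273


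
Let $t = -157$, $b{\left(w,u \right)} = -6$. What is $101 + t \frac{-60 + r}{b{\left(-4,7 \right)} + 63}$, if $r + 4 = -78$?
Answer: $\frac{28051}{57} \approx 492.12$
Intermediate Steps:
$r = -82$ ($r = -4 - 78 = -82$)
$101 + t \frac{-60 + r}{b{\left(-4,7 \right)} + 63} = 101 - 157 \frac{-60 - 82}{-6 + 63} = 101 - 157 \left(- \frac{142}{57}\right) = 101 - 157 \left(\left(-142\right) \frac{1}{57}\right) = 101 - - \frac{22294}{57} = 101 + \frac{22294}{57} = \frac{28051}{57}$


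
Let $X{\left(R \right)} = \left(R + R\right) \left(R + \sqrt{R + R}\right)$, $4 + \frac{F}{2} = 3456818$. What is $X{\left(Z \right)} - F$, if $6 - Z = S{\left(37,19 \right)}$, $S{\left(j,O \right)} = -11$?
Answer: $-6913050 + 34 \sqrt{34} \approx -6.9128 \cdot 10^{6}$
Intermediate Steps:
$Z = 17$ ($Z = 6 - -11 = 6 + 11 = 17$)
$F = 6913628$ ($F = -8 + 2 \cdot 3456818 = -8 + 6913636 = 6913628$)
$X{\left(R \right)} = 2 R \left(R + \sqrt{2} \sqrt{R}\right)$ ($X{\left(R \right)} = 2 R \left(R + \sqrt{2 R}\right) = 2 R \left(R + \sqrt{2} \sqrt{R}\right)$)
$X{\left(Z \right)} - F = \left(2 \cdot 17^{2} + 2 \sqrt{2} \cdot 17^{\frac{3}{2}}\right) - 6913628 = \left(2 \cdot 289 + 2 \sqrt{2} \cdot 17 \sqrt{17}\right) - 6913628 = \left(578 + 34 \sqrt{34}\right) - 6913628 = -6913050 + 34 \sqrt{34}$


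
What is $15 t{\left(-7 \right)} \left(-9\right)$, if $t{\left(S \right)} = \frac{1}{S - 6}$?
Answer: $\frac{135}{13} \approx 10.385$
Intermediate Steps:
$t{\left(S \right)} = \frac{1}{-6 + S}$
$15 t{\left(-7 \right)} \left(-9\right) = \frac{15}{-6 - 7} \left(-9\right) = \frac{15}{-13} \left(-9\right) = 15 \left(- \frac{1}{13}\right) \left(-9\right) = \left(- \frac{15}{13}\right) \left(-9\right) = \frac{135}{13}$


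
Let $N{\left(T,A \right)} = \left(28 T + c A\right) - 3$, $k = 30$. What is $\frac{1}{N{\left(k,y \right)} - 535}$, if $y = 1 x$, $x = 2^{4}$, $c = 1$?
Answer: $\frac{1}{318} \approx 0.0031447$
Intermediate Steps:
$x = 16$
$y = 16$ ($y = 1 \cdot 16 = 16$)
$N{\left(T,A \right)} = -3 + A + 28 T$ ($N{\left(T,A \right)} = \left(28 T + 1 A\right) - 3 = \left(28 T + A\right) - 3 = \left(A + 28 T\right) - 3 = -3 + A + 28 T$)
$\frac{1}{N{\left(k,y \right)} - 535} = \frac{1}{\left(-3 + 16 + 28 \cdot 30\right) - 535} = \frac{1}{\left(-3 + 16 + 840\right) - 535} = \frac{1}{853 - 535} = \frac{1}{318}$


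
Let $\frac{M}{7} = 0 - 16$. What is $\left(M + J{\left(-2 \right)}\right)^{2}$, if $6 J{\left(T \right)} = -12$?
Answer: $12996$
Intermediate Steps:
$M = -112$ ($M = 7 \left(0 - 16\right) = 7 \left(-16\right) = -112$)
$J{\left(T \right)} = -2$ ($J{\left(T \right)} = \frac{1}{6} \left(-12\right) = -2$)
$\left(M + J{\left(-2 \right)}\right)^{2} = \left(-112 - 2\right)^{2} = \left(-114\right)^{2} = 12996$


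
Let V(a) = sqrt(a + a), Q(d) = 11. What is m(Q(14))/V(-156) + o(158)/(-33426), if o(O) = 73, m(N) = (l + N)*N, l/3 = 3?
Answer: -73/33426 - 55*I*sqrt(78)/39 ≈ -0.0021839 - 12.455*I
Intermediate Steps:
l = 9 (l = 3*3 = 9)
m(N) = N*(9 + N) (m(N) = (9 + N)*N = N*(9 + N))
V(a) = sqrt(2)*sqrt(a) (V(a) = sqrt(2*a) = sqrt(2)*sqrt(a))
m(Q(14))/V(-156) + o(158)/(-33426) = (11*(9 + 11))/((sqrt(2)*sqrt(-156))) + 73/(-33426) = (11*20)/((sqrt(2)*(2*I*sqrt(39)))) + 73*(-1/33426) = 220/((2*I*sqrt(78))) - 73/33426 = 220*(-I*sqrt(78)/156) - 73/33426 = -55*I*sqrt(78)/39 - 73/33426 = -73/33426 - 55*I*sqrt(78)/39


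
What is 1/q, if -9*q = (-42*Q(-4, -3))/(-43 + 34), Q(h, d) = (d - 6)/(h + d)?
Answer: -3/2 ≈ -1.5000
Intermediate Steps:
Q(h, d) = (-6 + d)/(d + h)
q = -2/3 (q = -(-42*(-6 - 3)/(-3 - 4))/(9*(-43 + 34)) = -(-42*(-9)/(-7))/(9*(-9)) = -(-(-6)*(-9))*(-1)/(9*9) = -(-42*9/7)*(-1)/(9*9) = -(-6)*(-1)/9 = -1/9*6 = -2/3 ≈ -0.66667)
1/q = 1/(-2/3) = -3/2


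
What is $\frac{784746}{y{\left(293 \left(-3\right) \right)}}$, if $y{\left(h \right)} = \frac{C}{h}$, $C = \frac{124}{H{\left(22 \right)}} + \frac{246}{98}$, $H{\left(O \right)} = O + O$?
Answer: $- \frac{185898872313}{1436} \approx -1.2946 \cdot 10^{8}$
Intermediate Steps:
$H{\left(O \right)} = 2 O$
$C = \frac{2872}{539}$ ($C = \frac{124}{2 \cdot 22} + \frac{246}{98} = \frac{124}{44} + 246 \cdot \frac{1}{98} = 124 \cdot \frac{1}{44} + \frac{123}{49} = \frac{31}{11} + \frac{123}{49} = \frac{2872}{539} \approx 5.3284$)
$y{\left(h \right)} = \frac{2872}{539 h}$
$\frac{784746}{y{\left(293 \left(-3\right) \right)}} = \frac{784746}{\frac{2872}{539} \frac{1}{293 \left(-3\right)}} = \frac{784746}{\frac{2872}{539} \frac{1}{-879}} = \frac{784746}{\frac{2872}{539} \left(- \frac{1}{879}\right)} = \frac{784746}{- \frac{2872}{473781}} = 784746 \left(- \frac{473781}{2872}\right) = - \frac{185898872313}{1436}$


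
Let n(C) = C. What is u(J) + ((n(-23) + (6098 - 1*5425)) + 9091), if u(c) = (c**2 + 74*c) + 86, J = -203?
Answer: 36014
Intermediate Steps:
u(c) = 86 + c**2 + 74*c
u(J) + ((n(-23) + (6098 - 1*5425)) + 9091) = (86 + (-203)**2 + 74*(-203)) + ((-23 + (6098 - 1*5425)) + 9091) = (86 + 41209 - 15022) + ((-23 + (6098 - 5425)) + 9091) = 26273 + ((-23 + 673) + 9091) = 26273 + (650 + 9091) = 26273 + 9741 = 36014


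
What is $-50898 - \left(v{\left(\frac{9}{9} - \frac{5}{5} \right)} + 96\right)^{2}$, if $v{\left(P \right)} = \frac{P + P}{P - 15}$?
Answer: $-60114$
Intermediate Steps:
$v{\left(P \right)} = \frac{2 P}{-15 + P}$
$-50898 - \left(v{\left(\frac{9}{9} - \frac{5}{5} \right)} + 96\right)^{2} = -50898 - \left(\frac{2 \left(\frac{9}{9} - \frac{5}{5}\right)}{-15 + \left(\frac{9}{9} - \frac{5}{5}\right)} + 96\right)^{2} = -50898 - \left(\frac{2 \left(9 \cdot \frac{1}{9} - 1\right)}{-15 + \left(9 \cdot \frac{1}{9} - 1\right)} + 96\right)^{2} = -50898 - \left(\frac{2 \left(1 - 1\right)}{-15 + \left(1 - 1\right)} + 96\right)^{2} = -50898 - \left(2 \cdot 0 \frac{1}{-15 + 0} + 96\right)^{2} = -50898 - \left(2 \cdot 0 \frac{1}{-15} + 96\right)^{2} = -50898 - \left(2 \cdot 0 \left(- \frac{1}{15}\right) + 96\right)^{2} = -50898 - \left(0 + 96\right)^{2} = -50898 - 96^{2} = -50898 - 9216 = -60114$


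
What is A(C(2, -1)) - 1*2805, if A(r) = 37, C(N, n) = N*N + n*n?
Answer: -2768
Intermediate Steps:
C(N, n) = N² + n²
A(C(2, -1)) - 1*2805 = 37 - 1*2805 = 37 - 2805 = -2768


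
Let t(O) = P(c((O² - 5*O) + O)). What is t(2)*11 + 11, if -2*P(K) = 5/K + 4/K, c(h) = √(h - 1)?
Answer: 11 + 99*I*√5/10 ≈ 11.0 + 22.137*I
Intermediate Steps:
c(h) = √(-1 + h)
P(K) = -9/(2*K) (P(K) = -(5/K + 4/K)/2 = -9/(2*K))
t(O) = -9/(2*√(-1 + O² - 4*O)) (t(O) = -9/(2*√(-1 + ((O² - 5*O) + O))) = -9/(2*√(-1 + (O² - 4*O))) = -9/(2*√(-1 + O² - 4*O)))
t(2)*11 + 11 = -9/(2*√(-1 + 2*(-4 + 2)))*11 + 11 = -9/(2*√(-1 + 2*(-2)))*11 + 11 = -9/(2*√(-1 - 4))*11 + 11 = -(-9)*I*√5/10*11 + 11 = (9*I*√5/10)*11 + 11 = 99*I*√5/10 + 11 = 11 + 99*I*√5/10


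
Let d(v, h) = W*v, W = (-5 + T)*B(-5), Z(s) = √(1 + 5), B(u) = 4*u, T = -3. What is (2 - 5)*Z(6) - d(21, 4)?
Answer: -3360 - 3*√6 ≈ -3367.3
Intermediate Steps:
Z(s) = √6
W = 160 (W = (-5 - 3)*(4*(-5)) = -8*(-20) = 160)
d(v, h) = 160*v
(2 - 5)*Z(6) - d(21, 4) = (2 - 5)*√6 - 160*21 = -3*√6 - 1*3360 = -3*√6 - 3360 = -3360 - 3*√6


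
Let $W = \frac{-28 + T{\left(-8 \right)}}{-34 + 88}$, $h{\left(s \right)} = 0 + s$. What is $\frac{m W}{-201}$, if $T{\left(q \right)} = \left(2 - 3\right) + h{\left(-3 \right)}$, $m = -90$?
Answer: $- \frac{160}{603} \approx -0.26534$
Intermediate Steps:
$h{\left(s \right)} = s$
$T{\left(q \right)} = -4$ ($T{\left(q \right)} = \left(2 - 3\right) - 3 = -1 - 3 = -4$)
$W = - \frac{16}{27}$ ($W = \frac{-28 - 4}{-34 + 88} = - \frac{32}{54} = \left(-32\right) \frac{1}{54} = - \frac{16}{27} \approx -0.59259$)
$\frac{m W}{-201} = \frac{\left(-90\right) \left(- \frac{16}{27}\right)}{-201} = \frac{160}{3} \left(- \frac{1}{201}\right) = - \frac{160}{603}$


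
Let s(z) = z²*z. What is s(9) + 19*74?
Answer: 2135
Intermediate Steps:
s(z) = z³
s(9) + 19*74 = 9³ + 19*74 = 729 + 1406 = 2135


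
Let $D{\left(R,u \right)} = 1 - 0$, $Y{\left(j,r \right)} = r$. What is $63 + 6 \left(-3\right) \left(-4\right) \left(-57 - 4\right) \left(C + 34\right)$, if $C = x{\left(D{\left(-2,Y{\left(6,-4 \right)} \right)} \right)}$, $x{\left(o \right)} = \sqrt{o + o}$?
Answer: $-149265 - 4392 \sqrt{2} \approx -1.5548 \cdot 10^{5}$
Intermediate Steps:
$D{\left(R,u \right)} = 1$ ($D{\left(R,u \right)} = 1 + 0 = 1$)
$x{\left(o \right)} = \sqrt{2} \sqrt{o}$ ($x{\left(o \right)} = \sqrt{2 o} = \sqrt{2} \sqrt{o}$)
$C = \sqrt{2}$ ($C = \sqrt{2} \sqrt{1} = \sqrt{2} \cdot 1 = \sqrt{2} \approx 1.4142$)
$63 + 6 \left(-3\right) \left(-4\right) \left(-57 - 4\right) \left(C + 34\right) = 63 + 6 \left(-3\right) \left(-4\right) \left(-57 - 4\right) \left(\sqrt{2} + 34\right) = 63 + \left(-18\right) \left(-4\right) \left(- 61 \left(34 + \sqrt{2}\right)\right) = 63 + 72 \left(-2074 - 61 \sqrt{2}\right) = 63 - \left(149328 + 4392 \sqrt{2}\right) = -149265 - 4392 \sqrt{2}$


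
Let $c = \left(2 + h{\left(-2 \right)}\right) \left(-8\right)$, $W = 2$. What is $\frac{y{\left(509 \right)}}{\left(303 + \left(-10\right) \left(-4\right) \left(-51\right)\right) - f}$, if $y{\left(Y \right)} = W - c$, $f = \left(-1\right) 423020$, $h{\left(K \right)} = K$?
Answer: $\frac{2}{421283} \approx 4.7474 \cdot 10^{-6}$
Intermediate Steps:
$f = -423020$
$c = 0$ ($c = \left(2 - 2\right) \left(-8\right) = 0 \left(-8\right) = 0$)
$y{\left(Y \right)} = 2$ ($y{\left(Y \right)} = 2 - 0 = 2 + 0 = 2$)
$\frac{y{\left(509 \right)}}{\left(303 + \left(-10\right) \left(-4\right) \left(-51\right)\right) - f} = \frac{2}{\left(303 + \left(-10\right) \left(-4\right) \left(-51\right)\right) - -423020} = \frac{2}{\left(303 + 40 \left(-51\right)\right) + 423020} = \frac{2}{\left(303 - 2040\right) + 423020} = \frac{2}{-1737 + 423020} = \frac{2}{421283}$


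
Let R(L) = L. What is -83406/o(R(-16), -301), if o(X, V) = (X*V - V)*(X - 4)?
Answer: 41703/51170 ≈ 0.81499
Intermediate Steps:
o(X, V) = (-4 + X)*(-V + V*X) (o(X, V) = (V*X - V)*(-4 + X) = (-V + V*X)*(-4 + X) = (-4 + X)*(-V + V*X))
-83406/o(R(-16), -301) = -83406*(-1/(301*(4 + (-16)**2 - 5*(-16)))) = -83406*(-1/(301*(4 + 256 + 80))) = -83406/((-301*340)) = -83406/(-102340) = -83406*(-1/102340) = 41703/51170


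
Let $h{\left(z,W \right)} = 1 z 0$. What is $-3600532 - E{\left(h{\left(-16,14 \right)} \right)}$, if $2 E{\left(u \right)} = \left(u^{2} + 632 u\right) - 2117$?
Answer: $- \frac{7198947}{2} \approx -3.5995 \cdot 10^{6}$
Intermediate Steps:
$h{\left(z,W \right)} = 0$ ($h{\left(z,W \right)} = z 0 = 0$)
$E{\left(u \right)} = - \frac{2117}{2} + \frac{u^{2}}{2} + 316 u$ ($E{\left(u \right)} = \frac{\left(u^{2} + 632 u\right) - 2117}{2} = \frac{-2117 + u^{2} + 632 u}{2} = - \frac{2117}{2} + \frac{u^{2}}{2} + 316 u$)
$-3600532 - E{\left(h{\left(-16,14 \right)} \right)} = -3600532 - \left(- \frac{2117}{2} + \frac{0^{2}}{2} + 316 \cdot 0\right) = -3600532 - \left(- \frac{2117}{2} + \frac{1}{2} \cdot 0 + 0\right) = -3600532 - \left(- \frac{2117}{2} + 0 + 0\right) = -3600532 - - \frac{2117}{2} = -3600532 + \frac{2117}{2} = - \frac{7198947}{2}$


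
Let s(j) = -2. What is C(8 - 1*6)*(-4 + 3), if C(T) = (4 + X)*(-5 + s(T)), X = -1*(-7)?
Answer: 77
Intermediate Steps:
X = 7
C(T) = -77 (C(T) = (4 + 7)*(-5 - 2) = 11*(-7) = -77)
C(8 - 1*6)*(-4 + 3) = -77*(-4 + 3) = -77*(-1) = 77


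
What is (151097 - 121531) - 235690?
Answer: -206124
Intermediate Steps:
(151097 - 121531) - 235690 = 29566 - 235690 = -206124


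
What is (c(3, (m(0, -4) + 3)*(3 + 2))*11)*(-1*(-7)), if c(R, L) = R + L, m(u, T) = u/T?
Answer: 1386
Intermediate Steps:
c(R, L) = L + R
(c(3, (m(0, -4) + 3)*(3 + 2))*11)*(-1*(-7)) = (((0/(-4) + 3)*(3 + 2) + 3)*11)*(-1*(-7)) = (((0*(-1/4) + 3)*5 + 3)*11)*7 = (((0 + 3)*5 + 3)*11)*7 = ((3*5 + 3)*11)*7 = ((15 + 3)*11)*7 = (18*11)*7 = 198*7 = 1386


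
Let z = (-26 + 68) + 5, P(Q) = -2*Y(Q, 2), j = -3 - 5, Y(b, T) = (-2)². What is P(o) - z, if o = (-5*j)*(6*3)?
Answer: -55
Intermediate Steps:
Y(b, T) = 4
j = -8
o = 720 (o = (-5*(-8))*(6*3) = 40*18 = 720)
P(Q) = -8 (P(Q) = -2*4 = -8)
z = 47 (z = 42 + 5 = 47)
P(o) - z = -8 - 1*47 = -8 - 47 = -55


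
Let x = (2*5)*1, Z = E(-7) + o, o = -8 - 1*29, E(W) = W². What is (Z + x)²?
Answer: 484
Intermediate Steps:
o = -37 (o = -8 - 29 = -37)
Z = 12 (Z = (-7)² - 37 = 49 - 37 = 12)
x = 10 (x = 10*1 = 10)
(Z + x)² = (12 + 10)² = 22² = 484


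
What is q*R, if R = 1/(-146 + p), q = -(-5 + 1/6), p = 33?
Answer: -29/678 ≈ -0.042773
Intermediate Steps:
q = 29/6 (q = -(-5 + ⅙) = -1*(-29/6) = 29/6 ≈ 4.8333)
R = -1/113 (R = 1/(-146 + 33) = 1/(-113) = -1/113 ≈ -0.0088496)
q*R = (29/6)*(-1/113) = -29/678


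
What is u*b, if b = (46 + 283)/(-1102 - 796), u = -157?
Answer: 51653/1898 ≈ 27.214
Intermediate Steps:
b = -329/1898 (b = 329/(-1898) = 329*(-1/1898) = -329/1898 ≈ -0.17334)
u*b = -157*(-329/1898) = 51653/1898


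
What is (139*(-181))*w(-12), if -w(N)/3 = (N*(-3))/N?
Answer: -226431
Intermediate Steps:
w(N) = 9 (w(N) = -3*N*(-3)/N = -3*(-3*N)/N = -3*(-3) = 9)
(139*(-181))*w(-12) = (139*(-181))*9 = -25159*9 = -226431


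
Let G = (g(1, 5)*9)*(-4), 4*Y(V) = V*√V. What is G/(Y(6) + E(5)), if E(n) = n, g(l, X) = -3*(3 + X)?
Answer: 8640/23 - 2592*√6/23 ≈ 99.605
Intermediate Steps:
Y(V) = V^(3/2)/4 (Y(V) = (V*√V)/4 = V^(3/2)/4)
g(l, X) = -9 - 3*X
G = 864 (G = ((-9 - 3*5)*9)*(-4) = ((-9 - 15)*9)*(-4) = -24*9*(-4) = -216*(-4) = 864)
G/(Y(6) + E(5)) = 864/(6^(3/2)/4 + 5) = 864/((6*√6)/4 + 5) = 864/(3*√6/2 + 5) = 864/(5 + 3*√6/2)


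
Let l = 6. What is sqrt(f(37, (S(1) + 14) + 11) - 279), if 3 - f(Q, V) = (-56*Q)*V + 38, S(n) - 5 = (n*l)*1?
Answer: sqrt(74278) ≈ 272.54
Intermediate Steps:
S(n) = 5 + 6*n (S(n) = 5 + (n*6)*1 = 5 + (6*n)*1 = 5 + 6*n)
f(Q, V) = -35 + 56*Q*V (f(Q, V) = 3 - ((-56*Q)*V + 38) = 3 - (-56*Q*V + 38) = 3 - (38 - 56*Q*V) = 3 + (-38 + 56*Q*V) = -35 + 56*Q*V)
sqrt(f(37, (S(1) + 14) + 11) - 279) = sqrt((-35 + 56*37*(((5 + 6*1) + 14) + 11)) - 279) = sqrt((-35 + 56*37*(((5 + 6) + 14) + 11)) - 279) = sqrt((-35 + 56*37*((11 + 14) + 11)) - 279) = sqrt((-35 + 56*37*(25 + 11)) - 279) = sqrt((-35 + 56*37*36) - 279) = sqrt((-35 + 74592) - 279) = sqrt(74557 - 279) = sqrt(74278)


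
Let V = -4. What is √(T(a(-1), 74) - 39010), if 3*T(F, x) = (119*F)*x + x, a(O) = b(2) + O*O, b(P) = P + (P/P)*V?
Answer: I*√377286/3 ≈ 204.75*I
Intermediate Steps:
b(P) = -4 + P (b(P) = P + (P/P)*(-4) = P + 1*(-4) = P - 4 = -4 + P)
a(O) = -2 + O² (a(O) = (-4 + 2) + O*O = -2 + O²)
T(F, x) = x/3 + 119*F*x/3 (T(F, x) = ((119*F)*x + x)/3 = (119*F*x + x)/3 = (x + 119*F*x)/3 = x/3 + 119*F*x/3)
√(T(a(-1), 74) - 39010) = √((⅓)*74*(1 + 119*(-2 + (-1)²)) - 39010) = √((⅓)*74*(1 + 119*(-2 + 1)) - 39010) = √((⅓)*74*(1 + 119*(-1)) - 39010) = √((⅓)*74*(1 - 119) - 39010) = √((⅓)*74*(-118) - 39010) = √(-8732/3 - 39010) = √(-125762/3) = I*√377286/3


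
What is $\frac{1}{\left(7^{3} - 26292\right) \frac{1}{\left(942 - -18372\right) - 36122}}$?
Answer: $\frac{1528}{2359} \approx 0.64773$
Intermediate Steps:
$\frac{1}{\left(7^{3} - 26292\right) \frac{1}{\left(942 - -18372\right) - 36122}} = \frac{1}{\left(343 - 26292\right) \frac{1}{\left(942 + 18372\right) - 36122}} = \frac{1}{\left(343 - 26292\right) \frac{1}{19314 - 36122}} = \frac{1}{\left(-25949\right) \frac{1}{-16808}} = \frac{1}{\left(-25949\right) \left(- \frac{1}{16808}\right)} = \frac{1}{\frac{2359}{1528}} = \frac{1528}{2359}$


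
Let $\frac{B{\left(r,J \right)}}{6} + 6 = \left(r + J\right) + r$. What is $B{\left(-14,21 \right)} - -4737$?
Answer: $4659$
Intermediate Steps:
$B{\left(r,J \right)} = -36 + 6 J + 12 r$ ($B{\left(r,J \right)} = -36 + 6 \left(\left(r + J\right) + r\right) = -36 + 6 \left(\left(J + r\right) + r\right) = -36 + 6 \left(J + 2 r\right) = -36 + \left(6 J + 12 r\right) = -36 + 6 J + 12 r$)
$B{\left(-14,21 \right)} - -4737 = \left(-36 + 6 \cdot 21 + 12 \left(-14\right)\right) - -4737 = \left(-36 + 126 - 168\right) + 4737 = -78 + 4737 = 4659$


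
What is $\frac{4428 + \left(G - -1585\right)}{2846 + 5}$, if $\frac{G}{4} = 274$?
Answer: $\frac{7109}{2851} \approx 2.4935$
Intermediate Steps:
$G = 1096$ ($G = 4 \cdot 274 = 1096$)
$\frac{4428 + \left(G - -1585\right)}{2846 + 5} = \frac{4428 + \left(1096 - -1585\right)}{2846 + 5} = \frac{4428 + \left(1096 + 1585\right)}{2851} = \left(4428 + 2681\right) \frac{1}{2851} = 7109 \cdot \frac{1}{2851} = \frac{7109}{2851}$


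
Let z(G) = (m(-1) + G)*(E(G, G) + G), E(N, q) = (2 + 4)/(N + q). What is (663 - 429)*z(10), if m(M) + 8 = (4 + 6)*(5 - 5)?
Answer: 24102/5 ≈ 4820.4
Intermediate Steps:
E(N, q) = 6/(N + q)
m(M) = -8 (m(M) = -8 + (4 + 6)*(5 - 5) = -8 + 10*0 = -8 + 0 = -8)
z(G) = (-8 + G)*(G + 3/G) (z(G) = (-8 + G)*(6/(G + G) + G) = (-8 + G)*(6/((2*G)) + G) = (-8 + G)*(6*(1/(2*G)) + G) = (-8 + G)*(3/G + G) = (-8 + G)*(G + 3/G))
(663 - 429)*z(10) = (663 - 429)*(3 + 10² - 24/10 - 8*10) = 234*(3 + 100 - 24*⅒ - 80) = 234*(3 + 100 - 12/5 - 80) = 234*(103/5) = 24102/5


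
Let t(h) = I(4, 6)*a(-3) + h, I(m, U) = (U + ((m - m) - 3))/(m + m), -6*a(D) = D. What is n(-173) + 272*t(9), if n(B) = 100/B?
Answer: 432227/173 ≈ 2498.4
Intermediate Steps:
a(D) = -D/6
I(m, U) = (-3 + U)/(2*m) (I(m, U) = (U + (0 - 3))/((2*m)) = (U - 3)*(1/(2*m)) = (-3 + U)*(1/(2*m)) = (-3 + U)/(2*m))
t(h) = 3/16 + h (t(h) = ((1/2)*(-3 + 6)/4)*(-1/6*(-3)) + h = ((1/2)*(1/4)*3)*(1/2) + h = (3/8)*(1/2) + h = 3/16 + h)
n(-173) + 272*t(9) = 100/(-173) + 272*(3/16 + 9) = 100*(-1/173) + 272*(147/16) = -100/173 + 2499 = 432227/173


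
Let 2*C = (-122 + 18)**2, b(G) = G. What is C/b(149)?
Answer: 5408/149 ≈ 36.295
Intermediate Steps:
C = 5408 (C = (-122 + 18)**2/2 = (1/2)*(-104)**2 = (1/2)*10816 = 5408)
C/b(149) = 5408/149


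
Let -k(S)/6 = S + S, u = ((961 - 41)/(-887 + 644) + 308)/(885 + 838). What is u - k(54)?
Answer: 271384396/418689 ≈ 648.18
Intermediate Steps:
u = 73924/418689 (u = (920/(-243) + 308)/1723 = (920*(-1/243) + 308)*(1/1723) = (-920/243 + 308)*(1/1723) = (73924/243)*(1/1723) = 73924/418689 ≈ 0.17656)
k(S) = -12*S (k(S) = -6*(S + S) = -12*S)
u - k(54) = 73924/418689 - (-12)*54 = 73924/418689 - 1*(-648) = 73924/418689 + 648 = 271384396/418689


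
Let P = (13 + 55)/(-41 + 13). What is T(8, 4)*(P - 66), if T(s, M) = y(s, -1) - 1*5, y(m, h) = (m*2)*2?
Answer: -12933/7 ≈ -1847.6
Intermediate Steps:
y(m, h) = 4*m (y(m, h) = (2*m)*2 = 4*m)
P = -17/7 (P = 68/(-28) = 68*(-1/28) = -17/7 ≈ -2.4286)
T(s, M) = -5 + 4*s (T(s, M) = 4*s - 1*5 = 4*s - 5 = -5 + 4*s)
T(8, 4)*(P - 66) = (-5 + 4*8)*(-17/7 - 66) = (-5 + 32)*(-479/7) = 27*(-479/7) = -12933/7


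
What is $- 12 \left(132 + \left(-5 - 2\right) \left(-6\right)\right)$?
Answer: $-2088$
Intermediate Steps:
$- 12 \left(132 + \left(-5 - 2\right) \left(-6\right)\right) = - 12 \left(132 - -42\right) = - 12 \left(132 + 42\right) = \left(-12\right) 174 = -2088$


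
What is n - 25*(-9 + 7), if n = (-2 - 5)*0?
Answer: 50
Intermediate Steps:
n = 0 (n = -7*0 = 0)
n - 25*(-9 + 7) = 0 - 25*(-9 + 7) = 0 - 25*(-2) = 0 + 50 = 50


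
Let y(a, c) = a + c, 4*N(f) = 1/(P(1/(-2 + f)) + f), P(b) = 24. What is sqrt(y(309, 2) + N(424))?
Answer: sqrt(3901191)/112 ≈ 17.635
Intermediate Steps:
N(f) = 1/(4*(24 + f))
sqrt(y(309, 2) + N(424)) = sqrt((309 + 2) + 1/(4*(24 + 424))) = sqrt(311 + (1/4)/448) = sqrt(311 + (1/4)*(1/448)) = sqrt(311 + 1/1792) = sqrt(557313/1792) = sqrt(3901191)/112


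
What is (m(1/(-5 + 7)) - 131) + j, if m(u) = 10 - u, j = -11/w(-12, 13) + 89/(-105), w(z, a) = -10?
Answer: -12731/105 ≈ -121.25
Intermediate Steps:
j = 53/210 (j = -11/(-10) + 89/(-105) = -11*(-⅒) + 89*(-1/105) = 11/10 - 89/105 = 53/210 ≈ 0.25238)
(m(1/(-5 + 7)) - 131) + j = ((10 - 1/(-5 + 7)) - 131) + 53/210 = ((10 - 1/2) - 131) + 53/210 = ((10 - 1*½) - 131) + 53/210 = ((10 - ½) - 131) + 53/210 = (19/2 - 131) + 53/210 = -243/2 + 53/210 = -12731/105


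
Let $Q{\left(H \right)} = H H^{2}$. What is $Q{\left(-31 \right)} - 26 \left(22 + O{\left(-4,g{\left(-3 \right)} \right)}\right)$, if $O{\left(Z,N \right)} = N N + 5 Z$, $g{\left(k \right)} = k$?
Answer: $-30077$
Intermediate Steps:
$O{\left(Z,N \right)} = N^{2} + 5 Z$
$Q{\left(H \right)} = H^{3}$
$Q{\left(-31 \right)} - 26 \left(22 + O{\left(-4,g{\left(-3 \right)} \right)}\right) = \left(-31\right)^{3} - 26 \left(22 + \left(\left(-3\right)^{2} + 5 \left(-4\right)\right)\right) = -29791 - 26 \left(22 + \left(9 - 20\right)\right) = -29791 - 26 \left(22 - 11\right) = -29791 - 26 \cdot 11 = -29791 - 286 = -30077$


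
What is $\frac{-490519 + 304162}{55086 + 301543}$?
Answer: $- \frac{186357}{356629} \approx -0.52255$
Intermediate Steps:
$\frac{-490519 + 304162}{55086 + 301543} = - \frac{186357}{356629}$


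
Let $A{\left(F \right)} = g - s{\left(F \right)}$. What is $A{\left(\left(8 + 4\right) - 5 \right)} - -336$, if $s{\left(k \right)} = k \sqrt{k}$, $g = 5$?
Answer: $341 - 7 \sqrt{7} \approx 322.48$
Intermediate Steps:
$s{\left(k \right)} = k^{\frac{3}{2}}$
$A{\left(F \right)} = 5 - F^{\frac{3}{2}}$
$A{\left(\left(8 + 4\right) - 5 \right)} - -336 = \left(5 - \left(\left(8 + 4\right) - 5\right)^{\frac{3}{2}}\right) - -336 = \left(5 - \left(12 - 5\right)^{\frac{3}{2}}\right) + 336 = \left(5 - 7^{\frac{3}{2}}\right) + 336 = \left(5 - 7 \sqrt{7}\right) + 336 = 341 - 7 \sqrt{7}$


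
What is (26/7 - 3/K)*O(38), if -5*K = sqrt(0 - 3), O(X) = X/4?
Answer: 247/7 - 95*I*sqrt(3)/2 ≈ 35.286 - 82.272*I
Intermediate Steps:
O(X) = X/4 (O(X) = X*(1/4) = X/4)
K = -I*sqrt(3)/5 (K = -sqrt(0 - 3)/5 = -I*sqrt(3)/5 ≈ -0.34641*I)
(26/7 - 3/K)*O(38) = (26/7 - 3*5*I*sqrt(3)/3)*((1/4)*38) = (26*(1/7) - 5*I*sqrt(3))*(19/2) = (26/7 - 5*I*sqrt(3))*(19/2) = 247/7 - 95*I*sqrt(3)/2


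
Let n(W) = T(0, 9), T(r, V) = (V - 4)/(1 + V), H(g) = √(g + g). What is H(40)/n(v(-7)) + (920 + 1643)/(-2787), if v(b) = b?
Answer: -2563/2787 + 8*√5 ≈ 16.969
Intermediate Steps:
H(g) = √2*√g (H(g) = √(2*g) = √2*√g)
T(r, V) = (-4 + V)/(1 + V)
n(W) = ½ (n(W) = (-4 + 9)/(1 + 9) = 5/10 = (⅒)*5 = ½)
H(40)/n(v(-7)) + (920 + 1643)/(-2787) = (√2*√40)/(½) + (920 + 1643)/(-2787) = (√2*(2*√10))*2 + 2563*(-1/2787) = (4*√5)*2 - 2563/2787 = 8*√5 - 2563/2787 = -2563/2787 + 8*√5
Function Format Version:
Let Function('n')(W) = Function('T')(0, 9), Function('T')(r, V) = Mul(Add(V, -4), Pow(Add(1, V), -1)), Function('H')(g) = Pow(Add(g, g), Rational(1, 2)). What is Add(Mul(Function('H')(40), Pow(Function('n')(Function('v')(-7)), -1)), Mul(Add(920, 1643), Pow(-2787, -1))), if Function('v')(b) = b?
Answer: Add(Rational(-2563, 2787), Mul(8, Pow(5, Rational(1, 2)))) ≈ 16.969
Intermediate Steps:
Function('H')(g) = Mul(Pow(2, Rational(1, 2)), Pow(g, Rational(1, 2))) (Function('H')(g) = Pow(Mul(2, g), Rational(1, 2)) = Mul(Pow(2, Rational(1, 2)), Pow(g, Rational(1, 2))))
Function('T')(r, V) = Mul(Pow(Add(1, V), -1), Add(-4, V)) (Function('T')(r, V) = Mul(Add(-4, V), Pow(Add(1, V), -1)) = Mul(Pow(Add(1, V), -1), Add(-4, V)))
Function('n')(W) = Rational(1, 2) (Function('n')(W) = Mul(Pow(Add(1, 9), -1), Add(-4, 9)) = Mul(Pow(10, -1), 5) = Mul(Rational(1, 10), 5) = Rational(1, 2))
Add(Mul(Function('H')(40), Pow(Function('n')(Function('v')(-7)), -1)), Mul(Add(920, 1643), Pow(-2787, -1))) = Add(Mul(Mul(Pow(2, Rational(1, 2)), Pow(40, Rational(1, 2))), Pow(Rational(1, 2), -1)), Mul(Add(920, 1643), Pow(-2787, -1))) = Add(Mul(Mul(Pow(2, Rational(1, 2)), Mul(2, Pow(10, Rational(1, 2)))), 2), Mul(2563, Rational(-1, 2787))) = Add(Mul(Mul(4, Pow(5, Rational(1, 2))), 2), Rational(-2563, 2787)) = Add(Mul(8, Pow(5, Rational(1, 2))), Rational(-2563, 2787)) = Add(Rational(-2563, 2787), Mul(8, Pow(5, Rational(1, 2))))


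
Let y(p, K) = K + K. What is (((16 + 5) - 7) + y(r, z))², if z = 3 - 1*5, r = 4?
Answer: 100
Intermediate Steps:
z = -2 (z = 3 - 5 = -2)
y(p, K) = 2*K
(((16 + 5) - 7) + y(r, z))² = (((16 + 5) - 7) + 2*(-2))² = ((21 - 7) - 4)² = (14 - 4)² = 10² = 100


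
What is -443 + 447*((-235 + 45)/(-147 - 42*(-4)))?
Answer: -31411/7 ≈ -4487.3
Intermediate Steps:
-443 + 447*((-235 + 45)/(-147 - 42*(-4))) = -443 + 447*(-190/(-147 + 168)) = -443 + 447*(-190/21) = -443 - 28310/7 = -31411/7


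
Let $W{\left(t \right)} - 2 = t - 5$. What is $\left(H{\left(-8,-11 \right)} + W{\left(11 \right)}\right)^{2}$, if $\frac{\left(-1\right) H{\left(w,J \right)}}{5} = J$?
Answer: $3969$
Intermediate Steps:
$W{\left(t \right)} = -3 + t$ ($W{\left(t \right)} = 2 + \left(t - 5\right) = 2 + \left(-5 + t\right) = -3 + t$)
$H{\left(w,J \right)} = - 5 J$
$\left(H{\left(-8,-11 \right)} + W{\left(11 \right)}\right)^{2} = \left(\left(-5\right) \left(-11\right) + \left(-3 + 11\right)\right)^{2} = \left(55 + 8\right)^{2} = 63^{2} = 3969$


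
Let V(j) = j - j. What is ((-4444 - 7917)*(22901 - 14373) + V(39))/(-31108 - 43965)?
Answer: 105414608/75073 ≈ 1404.2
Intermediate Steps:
V(j) = 0
((-4444 - 7917)*(22901 - 14373) + V(39))/(-31108 - 43965) = ((-4444 - 7917)*(22901 - 14373) + 0)/(-31108 - 43965) = (-12361*8528 + 0)/(-75073) = (-105414608 + 0)*(-1/75073) = -105414608*(-1/75073) = 105414608/75073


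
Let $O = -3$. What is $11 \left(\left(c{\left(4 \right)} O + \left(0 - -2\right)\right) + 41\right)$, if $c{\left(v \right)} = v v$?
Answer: $-55$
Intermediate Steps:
$c{\left(v \right)} = v^{2}$
$11 \left(\left(c{\left(4 \right)} O + \left(0 - -2\right)\right) + 41\right) = 11 \left(\left(4^{2} \left(-3\right) + \left(0 - -2\right)\right) + 41\right) = 11 \left(\left(16 \left(-3\right) + \left(0 + 2\right)\right) + 41\right) = 11 \left(\left(-48 + 2\right) + 41\right) = 11 \left(-46 + 41\right) = 11 \left(-5\right) = -55$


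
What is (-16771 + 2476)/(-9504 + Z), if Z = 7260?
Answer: 4765/748 ≈ 6.3703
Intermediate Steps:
(-16771 + 2476)/(-9504 + Z) = (-16771 + 2476)/(-9504 + 7260) = -14295/(-2244) = -14295*(-1/2244) = 4765/748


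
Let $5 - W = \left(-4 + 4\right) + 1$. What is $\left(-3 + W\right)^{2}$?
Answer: $1$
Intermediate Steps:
$W = 4$ ($W = 5 - \left(\left(-4 + 4\right) + 1\right) = 5 - \left(0 + 1\right) = 5 - 1 = 4$)
$\left(-3 + W\right)^{2} = \left(-3 + 4\right)^{2} = 1^{2} = 1$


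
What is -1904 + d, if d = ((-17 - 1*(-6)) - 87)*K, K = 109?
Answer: -12586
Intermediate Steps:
d = -10682 (d = ((-17 - 1*(-6)) - 87)*109 = ((-17 + 6) - 87)*109 = (-11 - 87)*109 = -98*109 = -10682)
-1904 + d = -1904 - 10682 = -12586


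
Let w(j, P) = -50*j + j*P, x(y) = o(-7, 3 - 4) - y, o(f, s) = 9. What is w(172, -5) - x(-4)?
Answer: -9473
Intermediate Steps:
x(y) = 9 - y
w(j, P) = -50*j + P*j
w(172, -5) - x(-4) = 172*(-50 - 5) - (9 - 1*(-4)) = 172*(-55) - (9 + 4) = -9460 - 1*13 = -9460 - 13 = -9473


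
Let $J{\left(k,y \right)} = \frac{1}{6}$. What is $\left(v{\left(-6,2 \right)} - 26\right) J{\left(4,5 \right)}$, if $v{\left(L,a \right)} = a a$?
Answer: $- \frac{11}{3} \approx -3.6667$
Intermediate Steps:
$J{\left(k,y \right)} = \frac{1}{6}$
$v{\left(L,a \right)} = a^{2}$
$\left(v{\left(-6,2 \right)} - 26\right) J{\left(4,5 \right)} = \left(2^{2} - 26\right) \frac{1}{6} = \left(4 - 26\right) \frac{1}{6} = \left(-22\right) \frac{1}{6} = - \frac{11}{3}$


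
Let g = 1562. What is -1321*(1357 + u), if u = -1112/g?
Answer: -1399283781/781 ≈ -1.7917e+6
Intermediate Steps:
u = -556/781 (u = -1112/1562 = -1112*1/1562 = -556/781 ≈ -0.71191)
-1321*(1357 + u) = -1321*(1357 - 556/781) = -1321*1059261/781 = -1399283781/781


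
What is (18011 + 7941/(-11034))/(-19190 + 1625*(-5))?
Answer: -66241811/100464570 ≈ -0.65936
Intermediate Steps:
(18011 + 7941/(-11034))/(-19190 + 1625*(-5)) = (18011 + 7941*(-1/11034))/(-19190 - 8125) = (18011 - 2647/3678)/(-27315) = (66241811/3678)*(-1/27315) = -66241811/100464570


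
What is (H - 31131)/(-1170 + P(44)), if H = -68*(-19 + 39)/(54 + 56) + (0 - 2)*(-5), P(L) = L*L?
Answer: -342467/8426 ≈ -40.644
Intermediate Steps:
P(L) = L²
H = -26/11 (H = -1360/110 - 2*(-5) = -1360/110 + 10 = -68*2/11 + 10 = -136/11 + 10 = -26/11 ≈ -2.3636)
(H - 31131)/(-1170 + P(44)) = (-26/11 - 31131)/(-1170 + 44²) = -342467/(11*(-1170 + 1936)) = -342467/11/766 = -342467/11*1/766 = -342467/8426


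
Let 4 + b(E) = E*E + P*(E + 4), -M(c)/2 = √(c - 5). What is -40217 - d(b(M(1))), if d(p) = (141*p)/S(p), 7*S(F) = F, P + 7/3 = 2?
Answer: -41204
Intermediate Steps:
P = -⅓ (P = -7/3 + 2 = -⅓ ≈ -0.33333)
S(F) = F/7
M(c) = -2*√(-5 + c) (M(c) = -2*√(c - 5) = -2*√(-5 + c))
b(E) = -16/3 + E² - E/3 (b(E) = -4 + (E*E - (E + 4)/3) = -4 + (E² - (4 + E)/3) = -4 + (E² + (-4/3 - E/3)) = -4 + (-4/3 + E² - E/3) = -16/3 + E² - E/3)
d(p) = 987 (d(p) = (141*p)/((p/7)) = (141*p)*(7/p) = 987)
-40217 - d(b(M(1))) = -40217 - 1*987 = -40217 - 987 = -41204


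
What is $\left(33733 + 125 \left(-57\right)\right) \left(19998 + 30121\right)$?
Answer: $1333566352$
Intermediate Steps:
$\left(33733 + 125 \left(-57\right)\right) \left(19998 + 30121\right) = \left(33733 - 7125\right) 50119 = 26608 \cdot 50119 = 1333566352$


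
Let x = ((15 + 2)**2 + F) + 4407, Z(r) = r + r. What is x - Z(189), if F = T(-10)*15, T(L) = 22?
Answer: 4648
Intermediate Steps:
Z(r) = 2*r
F = 330 (F = 22*15 = 330)
x = 5026 (x = ((15 + 2)**2 + 330) + 4407 = (17**2 + 330) + 4407 = (289 + 330) + 4407 = 619 + 4407 = 5026)
x - Z(189) = 5026 - 2*189 = 5026 - 1*378 = 5026 - 378 = 4648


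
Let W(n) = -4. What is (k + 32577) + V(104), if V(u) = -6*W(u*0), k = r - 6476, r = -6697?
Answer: 19428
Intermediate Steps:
k = -13173 (k = -6697 - 6476 = -13173)
V(u) = 24 (V(u) = -6*(-4) = 24)
(k + 32577) + V(104) = (-13173 + 32577) + 24 = 19404 + 24 = 19428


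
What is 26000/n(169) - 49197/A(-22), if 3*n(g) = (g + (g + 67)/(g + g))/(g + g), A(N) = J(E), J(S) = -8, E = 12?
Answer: 37055048763/229432 ≈ 1.6151e+5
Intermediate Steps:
A(N) = -8
n(g) = (g + (67 + g)/(2*g))/(6*g) (n(g) = ((g + (g + 67)/(g + g))/(g + g))/3 = ((g + (67 + g)/((2*g)))/((2*g)))/3 = ((g + (67 + g)*(1/(2*g)))*(1/(2*g)))/3 = ((g + (67 + g)/(2*g))*(1/(2*g)))/3 = ((g + (67 + g)/(2*g))/(2*g))/3 = (g + (67 + g)/(2*g))/(6*g))
26000/n(169) - 49197/A(-22) = 26000/(((1/12)*(67 + 169 + 2*169**2)/169**2)) - 49197/(-8) = 26000/(((1/12)*(1/28561)*(67 + 169 + 2*28561))) - 49197*(-1/8) = 26000/(((1/12)*(1/28561)*(67 + 169 + 57122))) + 49197/8 = 26000/(((1/12)*(1/28561)*57358)) + 49197/8 = 26000/(28679/171366) + 49197/8 = 26000*(171366/28679) + 49197/8 = 4455516000/28679 + 49197/8 = 37055048763/229432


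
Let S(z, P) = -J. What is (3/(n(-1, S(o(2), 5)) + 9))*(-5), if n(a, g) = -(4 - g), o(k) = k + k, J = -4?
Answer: -5/3 ≈ -1.6667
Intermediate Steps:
o(k) = 2*k
S(z, P) = 4 (S(z, P) = -1*(-4) = 4)
n(a, g) = -4 + g
(3/(n(-1, S(o(2), 5)) + 9))*(-5) = (3/((-4 + 4) + 9))*(-5) = (3/(0 + 9))*(-5) = (3/9)*(-5) = (3*(⅑))*(-5) = (⅓)*(-5) = -5/3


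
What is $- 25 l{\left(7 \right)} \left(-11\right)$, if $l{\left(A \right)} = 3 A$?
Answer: $5775$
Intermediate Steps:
$- 25 l{\left(7 \right)} \left(-11\right) = - 25 \cdot 3 \cdot 7 \left(-11\right) = \left(-25\right) 21 \left(-11\right) = \left(-525\right) \left(-11\right) = 5775$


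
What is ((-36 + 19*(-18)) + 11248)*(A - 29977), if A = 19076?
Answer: -118493870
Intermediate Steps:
((-36 + 19*(-18)) + 11248)*(A - 29977) = ((-36 + 19*(-18)) + 11248)*(19076 - 29977) = ((-36 - 342) + 11248)*(-10901) = (-378 + 11248)*(-10901) = 10870*(-10901) = -118493870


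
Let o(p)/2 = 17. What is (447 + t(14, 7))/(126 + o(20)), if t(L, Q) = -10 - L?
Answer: 423/160 ≈ 2.6437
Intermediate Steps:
o(p) = 34 (o(p) = 2*17 = 34)
(447 + t(14, 7))/(126 + o(20)) = (447 + (-10 - 1*14))/(126 + 34) = (447 + (-10 - 14))/160 = (447 - 24)/160 = (1/160)*423 = 423/160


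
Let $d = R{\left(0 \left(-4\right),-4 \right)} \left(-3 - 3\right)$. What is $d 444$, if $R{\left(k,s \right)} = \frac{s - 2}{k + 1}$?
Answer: $15984$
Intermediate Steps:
$R{\left(k,s \right)} = \frac{-2 + s}{1 + k}$
$d = 36$ ($d = \frac{-2 - 4}{1 + 0 \left(-4\right)} \left(-3 - 3\right) = \frac{1}{1 + 0} \left(-6\right) \left(-6\right) = 1^{-1} \left(-6\right) \left(-6\right) = 1 \left(-6\right) \left(-6\right) = \left(-6\right) \left(-6\right) = 36$)
$d 444 = 36 \cdot 444 = 15984$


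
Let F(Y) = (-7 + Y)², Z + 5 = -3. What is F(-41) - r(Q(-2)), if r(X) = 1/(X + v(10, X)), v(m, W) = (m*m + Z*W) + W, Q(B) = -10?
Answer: 368639/160 ≈ 2304.0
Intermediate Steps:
Z = -8 (Z = -5 - 3 = -8)
v(m, W) = m² - 7*W (v(m, W) = (m*m - 8*W) + W = (m² - 8*W) + W = m² - 7*W)
r(X) = 1/(100 - 6*X) (r(X) = 1/(X + (10² - 7*X)) = 1/(X + (100 - 7*X)) = 1/(100 - 6*X))
F(-41) - r(Q(-2)) = (-7 - 41)² - 1/(2*(50 - 3*(-10))) = (-48)² - 1/(2*(50 + 30)) = 2304 - 1/(2*80) = 2304 - 1*1/160 = 2304 - 1/160 = 368639/160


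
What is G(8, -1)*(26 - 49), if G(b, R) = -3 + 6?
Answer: -69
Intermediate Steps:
G(b, R) = 3
G(8, -1)*(26 - 49) = 3*(26 - 49) = 3*(-23) = -69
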